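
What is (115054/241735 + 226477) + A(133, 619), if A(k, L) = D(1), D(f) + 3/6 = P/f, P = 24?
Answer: 109506426843/483470 ≈ 2.2650e+5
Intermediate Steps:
D(f) = -½ + 24/f
A(k, L) = 47/2 (A(k, L) = (½)*(48 - 1*1)/1 = (½)*1*(48 - 1) = (½)*1*47 = 47/2)
(115054/241735 + 226477) + A(133, 619) = (115054/241735 + 226477) + 47/2 = 54747532649/241735 + 47/2 = 109506426843/483470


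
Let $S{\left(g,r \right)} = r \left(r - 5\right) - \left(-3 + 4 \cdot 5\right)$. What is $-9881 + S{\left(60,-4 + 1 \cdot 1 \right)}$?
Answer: $-9874$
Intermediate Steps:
$S{\left(g,r \right)} = -17 + r \left(-5 + r\right)$ ($S{\left(g,r \right)} = r \left(-5 + r\right) - \left(-3 + 20\right) = r \left(-5 + r\right) - 17 = -17 + r \left(-5 + r\right)$)
$-9881 + S{\left(60,-4 + 1 \cdot 1 \right)} = -9881 - \left(17 - \left(-4 + 1 \cdot 1\right)^{2} + 5 \left(-4 + 1 \cdot 1\right)\right) = -9881 - \left(17 - \left(-4 + 1\right)^{2} + 5 \left(-4 + 1\right)\right) = -9881 - \left(2 - 9\right) = -9881 + \left(-17 + 9 + 15\right) = -9881 + 7 = -9874$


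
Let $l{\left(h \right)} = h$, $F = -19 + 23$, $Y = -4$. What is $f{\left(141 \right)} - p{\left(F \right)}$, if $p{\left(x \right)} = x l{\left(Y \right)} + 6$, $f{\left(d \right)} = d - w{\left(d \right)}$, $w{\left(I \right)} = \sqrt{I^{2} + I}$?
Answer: $151 - \sqrt{20022} \approx 9.5009$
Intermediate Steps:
$w{\left(I \right)} = \sqrt{I + I^{2}}$
$F = 4$
$f{\left(d \right)} = d - \sqrt{d \left(1 + d\right)}$
$p{\left(x \right)} = 6 - 4 x$ ($p{\left(x \right)} = x \left(-4\right) + 6 = - 4 x + 6 = 6 - 4 x$)
$f{\left(141 \right)} - p{\left(F \right)} = \left(141 - \sqrt{141 \left(1 + 141\right)}\right) - \left(6 - 16\right) = \left(141 - \sqrt{141 \cdot 142}\right) - \left(6 - 16\right) = \left(141 - \sqrt{20022}\right) - -10 = \left(141 - \sqrt{20022}\right) + 10 = 151 - \sqrt{20022}$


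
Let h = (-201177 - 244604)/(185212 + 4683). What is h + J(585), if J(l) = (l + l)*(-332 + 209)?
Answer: -27328235231/189895 ≈ -1.4391e+5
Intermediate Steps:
h = -445781/189895 ≈ -2.3475
J(l) = -246*l (J(l) = (2*l)*(-123) = -246*l)
h + J(585) = -445781/189895 - 246*585 = -445781/189895 - 143910 = -27328235231/189895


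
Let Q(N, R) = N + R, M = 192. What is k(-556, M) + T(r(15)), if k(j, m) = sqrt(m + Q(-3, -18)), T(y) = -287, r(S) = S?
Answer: -287 + 3*sqrt(19) ≈ -273.92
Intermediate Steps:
k(j, m) = sqrt(-21 + m) (k(j, m) = sqrt(m + (-3 - 18)) = sqrt(m - 21) = sqrt(-21 + m))
k(-556, M) + T(r(15)) = sqrt(-21 + 192) - 287 = sqrt(171) - 287 = 3*sqrt(19) - 287 = -287 + 3*sqrt(19)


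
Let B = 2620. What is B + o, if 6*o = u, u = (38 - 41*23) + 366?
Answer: 15181/6 ≈ 2530.2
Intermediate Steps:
u = -539 (u = (38 - 943) + 366 = -905 + 366 = -539)
o = -539/6 (o = (⅙)*(-539) = -539/6 ≈ -89.833)
B + o = 2620 - 539/6 = 15181/6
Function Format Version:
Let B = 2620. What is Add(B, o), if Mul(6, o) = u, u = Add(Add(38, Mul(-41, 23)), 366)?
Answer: Rational(15181, 6) ≈ 2530.2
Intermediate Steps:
u = -539 (u = Add(Add(38, -943), 366) = Add(-905, 366) = -539)
o = Rational(-539, 6) (o = Mul(Rational(1, 6), -539) = Rational(-539, 6) ≈ -89.833)
Add(B, o) = Add(2620, Rational(-539, 6)) = Rational(15181, 6)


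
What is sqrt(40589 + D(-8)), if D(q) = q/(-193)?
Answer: sqrt(1511901205)/193 ≈ 201.47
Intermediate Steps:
D(q) = -q/193 (D(q) = q*(-1/193) = -q/193)
sqrt(40589 + D(-8)) = sqrt(40589 - 1/193*(-8)) = sqrt(40589 + 8/193) = sqrt(7833685/193) = sqrt(1511901205)/193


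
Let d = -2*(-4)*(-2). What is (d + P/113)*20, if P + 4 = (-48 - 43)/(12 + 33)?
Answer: -326524/1017 ≈ -321.07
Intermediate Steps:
P = -271/45 (P = -4 + (-48 - 43)/(12 + 33) = -4 - 91/45 = -271/45 ≈ -6.0222)
d = -16 (d = 8*(-2) = -16)
(d + P/113)*20 = (-16 - 271/45/113)*20 = (-16 - 271/45*1/113)*20 = (-16 - 271/5085)*20 = -81631/5085*20 = -326524/1017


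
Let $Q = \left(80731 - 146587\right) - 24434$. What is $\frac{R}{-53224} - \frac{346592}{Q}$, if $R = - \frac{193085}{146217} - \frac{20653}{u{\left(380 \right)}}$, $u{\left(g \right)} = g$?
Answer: $\frac{5396003602406663}{1405319356532640} \approx 3.8397$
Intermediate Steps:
$Q = -90290$ ($Q = -65856 - 24434 = -90290$)
$R = - \frac{162799579}{2924340}$ ($R = - \frac{193085}{146217} - \frac{20653}{380} = \left(-193085\right) \frac{1}{146217} - \frac{1087}{20} = - \frac{193085}{146217} - \frac{1087}{20} = - \frac{162799579}{2924340} \approx -55.671$)
$\frac{R}{-53224} - \frac{346592}{Q} = - \frac{162799579}{2924340 \left(-53224\right)} - \frac{346592}{-90290} = \left(- \frac{162799579}{2924340}\right) \left(- \frac{1}{53224}\right) - - \frac{173296}{45145} = \frac{162799579}{155645072160} + \frac{173296}{45145} = \frac{5396003602406663}{1405319356532640}$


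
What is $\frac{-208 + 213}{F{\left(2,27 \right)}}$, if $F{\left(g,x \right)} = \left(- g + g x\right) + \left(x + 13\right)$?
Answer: $\frac{5}{92} \approx 0.054348$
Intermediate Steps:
$F{\left(g,x \right)} = 13 + x - g + g x$ ($F{\left(g,x \right)} = \left(- g + g x\right) + \left(13 + x\right) = 13 + x - g + g x$)
$\frac{-208 + 213}{F{\left(2,27 \right)}} = \frac{-208 + 213}{13 + 27 - 2 + 2 \cdot 27} = \frac{5}{13 + 27 - 2 + 54} = \frac{5}{92}$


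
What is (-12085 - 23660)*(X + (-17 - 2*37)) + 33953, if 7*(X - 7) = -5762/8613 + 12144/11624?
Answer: 12659084643019/4171563 ≈ 3.0346e+6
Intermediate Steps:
X = 88274587/12514689 (X = 7 + (-5762/8613 + 12144/11624)/7 = 7 + (-5762*1/8613 + 12144*(1/11624))/7 = 7 + (-5762/8613 + 1518/1453)/7 = 7 + (1/7)*(4702348/12514689) = 7 + 671764/12514689 = 88274587/12514689 ≈ 7.0537)
(-12085 - 23660)*(X + (-17 - 2*37)) + 33953 = (-12085 - 23660)*(88274587/12514689 + (-17 - 2*37)) + 33953 = -35745*(88274587/12514689 + (-17 - 74)) + 33953 = -35745*(88274587/12514689 - 91) + 33953 = -35745*(-1050562112/12514689) + 33953 = 12517447564480/4171563 + 33953 = 12659084643019/4171563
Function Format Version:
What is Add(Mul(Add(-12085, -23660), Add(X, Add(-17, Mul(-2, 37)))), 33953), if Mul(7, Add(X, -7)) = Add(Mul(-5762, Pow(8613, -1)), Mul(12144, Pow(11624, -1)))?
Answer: Rational(12659084643019, 4171563) ≈ 3.0346e+6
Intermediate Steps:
X = Rational(88274587, 12514689) (X = Add(7, Mul(Rational(1, 7), Add(Mul(-5762, Pow(8613, -1)), Mul(12144, Pow(11624, -1))))) = Add(7, Mul(Rational(1, 7), Add(Mul(-5762, Rational(1, 8613)), Mul(12144, Rational(1, 11624))))) = Add(7, Mul(Rational(1, 7), Add(Rational(-5762, 8613), Rational(1518, 1453)))) = Add(7, Mul(Rational(1, 7), Rational(4702348, 12514689))) = Add(7, Rational(671764, 12514689)) = Rational(88274587, 12514689) ≈ 7.0537)
Add(Mul(Add(-12085, -23660), Add(X, Add(-17, Mul(-2, 37)))), 33953) = Add(Mul(Add(-12085, -23660), Add(Rational(88274587, 12514689), Add(-17, Mul(-2, 37)))), 33953) = Add(Mul(-35745, Add(Rational(88274587, 12514689), Add(-17, -74))), 33953) = Add(Mul(-35745, Add(Rational(88274587, 12514689), -91)), 33953) = Add(Mul(-35745, Rational(-1050562112, 12514689)), 33953) = Add(Rational(12517447564480, 4171563), 33953) = Rational(12659084643019, 4171563)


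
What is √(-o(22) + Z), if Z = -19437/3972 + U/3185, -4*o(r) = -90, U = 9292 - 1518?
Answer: I*√13395823215/23170 ≈ 4.9953*I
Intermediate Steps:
U = 7774
o(r) = 45/2 (o(r) = -¼*(-90) = 45/2)
Z = -795603/324380 (Z = -19437/3972 + 7774/3185 = -19437*1/3972 + 7774*(1/3185) = -6479/1324 + 598/245 = -795603/324380 ≈ -2.4527)
√(-o(22) + Z) = √(-1*45/2 - 795603/324380) = √(-45/2 - 795603/324380) = √(-8094153/324380) = I*√13395823215/23170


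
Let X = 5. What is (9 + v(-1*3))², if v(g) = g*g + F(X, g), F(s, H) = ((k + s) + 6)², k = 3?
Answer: 45796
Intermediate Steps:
F(s, H) = (9 + s)² (F(s, H) = ((3 + s) + 6)² = (9 + s)²)
v(g) = 196 + g² (v(g) = g*g + (9 + 5)² = g² + 14² = g² + 196 = 196 + g²)
(9 + v(-1*3))² = (9 + (196 + (-1*3)²))² = (9 + (196 + (-3)²))² = (9 + (196 + 9))² = (9 + 205)² = 214² = 45796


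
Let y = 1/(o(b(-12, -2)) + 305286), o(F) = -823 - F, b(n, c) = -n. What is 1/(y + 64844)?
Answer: 304451/19741820645 ≈ 1.5422e-5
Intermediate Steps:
y = 1/304451 (y = 1/((-823 - (-1)*(-12)) + 305286) = 1/((-823 - 1*12) + 305286) = 1/((-823 - 12) + 305286) = 1/(-835 + 305286) = 1/304451 ≈ 3.2846e-6)
1/(y + 64844) = 1/(1/304451 + 64844) = 1/(19741820645/304451) = 304451/19741820645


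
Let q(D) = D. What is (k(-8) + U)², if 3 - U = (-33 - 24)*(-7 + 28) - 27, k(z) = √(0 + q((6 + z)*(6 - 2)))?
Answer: 1505521 + 4908*I*√2 ≈ 1.5055e+6 + 6941.0*I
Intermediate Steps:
k(z) = √(24 + 4*z) (k(z) = √(0 + (6 + z)*(6 - 2)) = √(0 + (6 + z)*4) = √(0 + (24 + 4*z)) = √(24 + 4*z))
U = 1227 (U = 3 - ((-33 - 24)*(-7 + 28) - 27) = 3 - (-57*21 - 27) = 3 - (-1197 - 27) = 3 - 1*(-1224) = 3 + 1224 = 1227)
(k(-8) + U)² = (2*√(6 - 8) + 1227)² = (2*√(-2) + 1227)² = (2*(I*√2) + 1227)² = (2*I*√2 + 1227)² = (1227 + 2*I*√2)²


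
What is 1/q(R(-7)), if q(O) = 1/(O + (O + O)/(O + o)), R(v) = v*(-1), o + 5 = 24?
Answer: 98/13 ≈ 7.5385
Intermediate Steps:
o = 19 (o = -5 + 24 = 19)
R(v) = -v
q(O) = 1/(O + 2*O/(19 + O)) (q(O) = 1/(O + (O + O)/(O + 19)) = 1/(O + (2*O)/(19 + O)) = 1/(O + 2*O/(19 + O)))
1/q(R(-7)) = 1/((19 - 1*(-7))/(((-1*(-7)))*(21 - 1*(-7)))) = 1/((19 + 7)/(7*(21 + 7))) = 1/((1/7)*26/28) = 1/((1/7)*(1/28)*26) = 1/(13/98) = 98/13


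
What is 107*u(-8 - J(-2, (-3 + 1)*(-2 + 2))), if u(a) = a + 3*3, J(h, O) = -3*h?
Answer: -535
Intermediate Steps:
u(a) = 9 + a (u(a) = a + 9 = 9 + a)
107*u(-8 - J(-2, (-3 + 1)*(-2 + 2))) = 107*(9 + (-8 - (-3)*(-2))) = 107*(9 + (-8 - 1*6)) = 107*(9 + (-8 - 6)) = 107*(9 - 14) = 107*(-5) = -535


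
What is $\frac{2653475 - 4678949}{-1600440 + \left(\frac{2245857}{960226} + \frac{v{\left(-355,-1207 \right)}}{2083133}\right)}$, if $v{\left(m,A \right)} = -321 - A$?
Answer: $\frac{4051512029811309492}{3201320992149155303} \approx 1.2656$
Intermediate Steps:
$\frac{2653475 - 4678949}{-1600440 + \left(\frac{2245857}{960226} + \frac{v{\left(-355,-1207 \right)}}{2083133}\right)} = \frac{2653475 - 4678949}{-1600440 + \left(\frac{2245857}{960226} + \frac{-321 - -1207}{2083133}\right)} = - \frac{2025474}{-1600440 + \left(2245857 \cdot \frac{1}{960226} + \left(-321 + 1207\right) \frac{1}{2083133}\right)} = - \frac{2025474}{-1600440 + \left(\frac{2245857}{960226} + 886 \cdot \frac{1}{2083133}\right)} = - \frac{2025474}{-1600440 + \left(\frac{2245857}{960226} + \frac{886}{2083133}\right)} = - \frac{2025474}{-1600440 + \frac{4679269590217}{2000278468058}} = - \frac{2025474}{- \frac{3201320992149155303}{2000278468058}} = \left(-2025474\right) \left(- \frac{2000278468058}{3201320992149155303}\right) = \frac{4051512029811309492}{3201320992149155303}$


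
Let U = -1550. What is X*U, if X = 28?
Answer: -43400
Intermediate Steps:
X*U = 28*(-1550) = -43400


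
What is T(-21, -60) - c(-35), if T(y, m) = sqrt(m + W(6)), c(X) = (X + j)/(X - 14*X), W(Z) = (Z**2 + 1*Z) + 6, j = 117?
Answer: -82/455 + 2*I*sqrt(3) ≈ -0.18022 + 3.4641*I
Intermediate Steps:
W(Z) = 6 + Z + Z**2 (W(Z) = (Z**2 + Z) + 6 = (Z + Z**2) + 6 = 6 + Z + Z**2)
c(X) = -(117 + X)/(13*X) (c(X) = (X + 117)/(X - 14*X) = (117 + X)/((-13*X)) = (117 + X)*(-1/(13*X)) = -(117 + X)/(13*X))
T(y, m) = sqrt(48 + m) (T(y, m) = sqrt(m + (6 + 6 + 6**2)) = sqrt(m + (6 + 6 + 36)) = sqrt(m + 48) = sqrt(48 + m))
T(-21, -60) - c(-35) = sqrt(48 - 60) - (-117 - 1*(-35))/(13*(-35)) = sqrt(-12) - (-1)*(-117 + 35)/(13*35) = 2*I*sqrt(3) - (-1)*(-82)/(13*35) = 2*I*sqrt(3) - 1*82/455 = 2*I*sqrt(3) - 82/455 = -82/455 + 2*I*sqrt(3)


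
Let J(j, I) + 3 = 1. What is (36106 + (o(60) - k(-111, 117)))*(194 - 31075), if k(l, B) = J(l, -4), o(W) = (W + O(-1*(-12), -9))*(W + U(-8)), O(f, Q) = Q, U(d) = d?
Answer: -1196947560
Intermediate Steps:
J(j, I) = -2 (J(j, I) = -3 + 1 = -2)
o(W) = (-9 + W)*(-8 + W) (o(W) = (W - 9)*(W - 8) = (-9 + W)*(-8 + W))
k(l, B) = -2
(36106 + (o(60) - k(-111, 117)))*(194 - 31075) = (36106 + ((72 + 60**2 - 17*60) - 1*(-2)))*(194 - 31075) = (36106 + ((72 + 3600 - 1020) + 2))*(-30881) = (36106 + (2652 + 2))*(-30881) = (36106 + 2654)*(-30881) = 38760*(-30881) = -1196947560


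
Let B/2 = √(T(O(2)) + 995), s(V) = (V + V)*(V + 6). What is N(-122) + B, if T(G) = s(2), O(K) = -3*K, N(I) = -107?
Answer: -107 + 2*√1027 ≈ -42.906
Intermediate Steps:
s(V) = 2*V*(6 + V) (s(V) = (2*V)*(6 + V) = 2*V*(6 + V))
T(G) = 32 (T(G) = 2*2*(6 + 2) = 2*2*8 = 32)
B = 2*√1027 (B = 2*√(32 + 995) = 2*√1027 ≈ 64.094)
N(-122) + B = -107 + 2*√1027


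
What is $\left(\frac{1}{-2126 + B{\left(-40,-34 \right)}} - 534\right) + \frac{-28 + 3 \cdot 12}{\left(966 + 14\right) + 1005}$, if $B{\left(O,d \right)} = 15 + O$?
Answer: $- \frac{2280023267}{4269735} \approx -534.0$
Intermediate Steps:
$\left(\frac{1}{-2126 + B{\left(-40,-34 \right)}} - 534\right) + \frac{-28 + 3 \cdot 12}{\left(966 + 14\right) + 1005} = \left(\frac{1}{-2126 + \left(15 - 40\right)} - 534\right) + \frac{-28 + 3 \cdot 12}{\left(966 + 14\right) + 1005} = \left(\frac{1}{-2126 - 25} - 534\right) + \frac{-28 + 36}{980 + 1005} = \left(\frac{1}{-2151} - 534\right) + \frac{8}{1985} = \left(- \frac{1}{2151} - 534\right) + 8 \cdot \frac{1}{1985} = - \frac{1148635}{2151} + \frac{8}{1985} = - \frac{2280023267}{4269735}$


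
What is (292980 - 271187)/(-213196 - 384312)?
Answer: -21793/597508 ≈ -0.036473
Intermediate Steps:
(292980 - 271187)/(-213196 - 384312) = 21793/(-597508) = 21793*(-1/597508) = -21793/597508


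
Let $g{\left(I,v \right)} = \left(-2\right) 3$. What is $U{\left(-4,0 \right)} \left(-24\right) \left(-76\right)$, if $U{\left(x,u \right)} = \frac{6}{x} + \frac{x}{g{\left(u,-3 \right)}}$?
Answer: $-1520$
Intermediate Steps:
$g{\left(I,v \right)} = -6$
$U{\left(x,u \right)} = \frac{6}{x} - \frac{x}{6}$ ($U{\left(x,u \right)} = \frac{6}{x} + \frac{x}{-6} = \frac{6}{x} + x \left(- \frac{1}{6}\right) = \frac{6}{x} - \frac{x}{6}$)
$U{\left(-4,0 \right)} \left(-24\right) \left(-76\right) = \left(\frac{6}{-4} - - \frac{2}{3}\right) \left(-24\right) \left(-76\right) = \left(6 \left(- \frac{1}{4}\right) + \frac{2}{3}\right) \left(-24\right) \left(-76\right) = \left(- \frac{3}{2} + \frac{2}{3}\right) \left(-24\right) \left(-76\right) = \left(- \frac{5}{6}\right) \left(-24\right) \left(-76\right) = 20 \left(-76\right) = -1520$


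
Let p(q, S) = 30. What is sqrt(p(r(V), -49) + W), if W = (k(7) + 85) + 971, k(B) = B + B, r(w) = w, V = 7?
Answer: 10*sqrt(11) ≈ 33.166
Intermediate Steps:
k(B) = 2*B
W = 1070 (W = (2*7 + 85) + 971 = (14 + 85) + 971 = 99 + 971 = 1070)
sqrt(p(r(V), -49) + W) = sqrt(30 + 1070) = sqrt(1100) = 10*sqrt(11)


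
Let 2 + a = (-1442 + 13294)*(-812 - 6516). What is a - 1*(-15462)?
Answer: -86835996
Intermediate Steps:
a = -86851458 (a = -2 + (-1442 + 13294)*(-812 - 6516) = -2 + 11852*(-7328) = -2 - 86851456 = -86851458)
a - 1*(-15462) = -86851458 - 1*(-15462) = -86851458 + 15462 = -86835996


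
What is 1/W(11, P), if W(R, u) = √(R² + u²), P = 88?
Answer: √65/715 ≈ 0.011276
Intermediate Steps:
1/W(11, P) = 1/(√(11² + 88²)) = 1/(√(121 + 7744)) = 1/(√7865) = 1/(11*√65) = √65/715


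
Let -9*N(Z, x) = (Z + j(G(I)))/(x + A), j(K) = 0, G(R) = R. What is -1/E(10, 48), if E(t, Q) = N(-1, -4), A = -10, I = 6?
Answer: 126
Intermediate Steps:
N(Z, x) = -Z/(9*(-10 + x)) (N(Z, x) = -(Z + 0)/(9*(x - 10)) = -Z/(9*(-10 + x)))
E(t, Q) = -1/126 (E(t, Q) = -1*(-1)/(-90 + 9*(-4)) = -1*(-1)/(-90 - 36) = -1*(-1)/(-126) = -1*(-1)*(-1/126) = -1/126)
-1/E(10, 48) = -1/(-1/126) = -1*(-126) = 126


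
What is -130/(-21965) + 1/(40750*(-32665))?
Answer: 34608563107/5847516808750 ≈ 0.0059185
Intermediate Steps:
-130/(-21965) + 1/(40750*(-32665)) = -130*(-1/21965) + (1/40750)*(-1/32665) = 26/4393 - 1/1331098750 = 34608563107/5847516808750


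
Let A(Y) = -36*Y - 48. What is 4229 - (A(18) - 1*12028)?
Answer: 16953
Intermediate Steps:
A(Y) = -48 - 36*Y
4229 - (A(18) - 1*12028) = 4229 - ((-48 - 36*18) - 1*12028) = 4229 - ((-48 - 648) - 12028) = 4229 - (-696 - 12028) = 4229 - 1*(-12724) = 4229 + 12724 = 16953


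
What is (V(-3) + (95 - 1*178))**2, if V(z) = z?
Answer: 7396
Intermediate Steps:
(V(-3) + (95 - 1*178))**2 = (-3 + (95 - 1*178))**2 = (-3 + (95 - 178))**2 = (-3 - 83)**2 = (-86)**2 = 7396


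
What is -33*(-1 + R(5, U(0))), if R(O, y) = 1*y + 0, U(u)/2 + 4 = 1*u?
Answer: 297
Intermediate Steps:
U(u) = -8 + 2*u (U(u) = -8 + 2*(1*u) = -8 + 2*u)
R(O, y) = y (R(O, y) = y + 0 = y)
-33*(-1 + R(5, U(0))) = -33*(-1 + (-8 + 2*0)) = -33*(-1 + (-8 + 0)) = -33*(-1 - 8) = -33*(-9) = 297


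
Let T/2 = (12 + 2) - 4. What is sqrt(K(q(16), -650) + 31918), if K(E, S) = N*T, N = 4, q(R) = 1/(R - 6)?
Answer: sqrt(31998) ≈ 178.88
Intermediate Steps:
q(R) = 1/(-6 + R)
T = 20 (T = 2*((12 + 2) - 4) = 2*(14 - 4) = 2*10 = 20)
K(E, S) = 80 (K(E, S) = 4*20 = 80)
sqrt(K(q(16), -650) + 31918) = sqrt(80 + 31918) = sqrt(31998)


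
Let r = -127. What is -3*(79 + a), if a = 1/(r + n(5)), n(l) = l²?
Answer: -8057/34 ≈ -236.97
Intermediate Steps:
a = -1/102 (a = 1/(-127 + 5²) = 1/(-127 + 25) = 1/(-102) = -1/102 ≈ -0.0098039)
-3*(79 + a) = -3*(79 - 1/102) = -3*8057/102 = -8057/34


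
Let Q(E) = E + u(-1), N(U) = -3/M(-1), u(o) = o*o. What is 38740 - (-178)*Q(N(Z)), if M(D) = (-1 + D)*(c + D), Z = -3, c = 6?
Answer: 194857/5 ≈ 38971.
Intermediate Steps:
u(o) = o**2
M(D) = (-1 + D)*(6 + D)
N(U) = 3/10 (N(U) = -3/(-6 + (-1)**2 + 5*(-1)) = -3/(-6 + 1 - 5) = -3/(-10) = -3*(-1/10) = 3/10)
Q(E) = 1 + E (Q(E) = E + (-1)**2 = E + 1 = 1 + E)
38740 - (-178)*Q(N(Z)) = 38740 - (-178)*(1 + 3/10) = 38740 - (-178)*13/10 = 38740 - 1*(-1157/5) = 38740 + 1157/5 = 194857/5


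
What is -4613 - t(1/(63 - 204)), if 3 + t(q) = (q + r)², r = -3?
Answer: -91831186/19881 ≈ -4619.0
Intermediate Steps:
t(q) = -3 + (-3 + q)² (t(q) = -3 + (q - 3)² = -3 + (-3 + q)²)
-4613 - t(1/(63 - 204)) = -4613 - (-3 + (-3 + 1/(63 - 204))²) = -4613 - (-3 + (-3 + 1/(-141))²) = -4613 - (-3 + (-3 - 1/141)²) = -4613 - (-3 + (-424/141)²) = -4613 - (-3 + 179776/19881) = -4613 - 1*120133/19881 = -4613 - 120133/19881 = -91831186/19881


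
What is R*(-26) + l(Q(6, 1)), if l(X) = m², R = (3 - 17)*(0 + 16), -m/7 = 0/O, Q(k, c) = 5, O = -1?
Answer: 5824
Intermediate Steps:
m = 0 (m = -0/(-1) = -0*(-1) = -7*0 = 0)
R = -224 (R = -14*16 = -224)
l(X) = 0 (l(X) = 0² = 0)
R*(-26) + l(Q(6, 1)) = -224*(-26) + 0 = 5824 + 0 = 5824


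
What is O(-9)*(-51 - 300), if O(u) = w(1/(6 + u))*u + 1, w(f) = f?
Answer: -1404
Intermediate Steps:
O(u) = 1 + u/(6 + u) (O(u) = u/(6 + u) + 1 = 1 + u/(6 + u))
O(-9)*(-51 - 300) = (2*(3 - 9)/(6 - 9))*(-51 - 300) = (2*(-6)/(-3))*(-351) = (2*(-⅓)*(-6))*(-351) = 4*(-351) = -1404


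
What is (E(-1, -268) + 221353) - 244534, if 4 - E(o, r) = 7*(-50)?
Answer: -22827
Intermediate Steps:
E(o, r) = 354 (E(o, r) = 4 - 7*(-50) = 4 - 1*(-350) = 4 + 350 = 354)
(E(-1, -268) + 221353) - 244534 = (354 + 221353) - 244534 = 221707 - 244534 = -22827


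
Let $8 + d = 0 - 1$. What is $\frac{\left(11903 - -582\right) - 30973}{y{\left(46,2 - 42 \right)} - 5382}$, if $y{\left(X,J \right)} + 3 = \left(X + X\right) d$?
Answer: $\frac{18488}{6213} \approx 2.9757$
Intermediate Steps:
$d = -9$ ($d = -8 + \left(0 - 1\right) = -8 - 1 = -9$)
$y{\left(X,J \right)} = -3 - 18 X$ ($y{\left(X,J \right)} = -3 + \left(X + X\right) \left(-9\right) = -3 + 2 X \left(-9\right) = -3 - 18 X$)
$\frac{\left(11903 - -582\right) - 30973}{y{\left(46,2 - 42 \right)} - 5382} = \frac{\left(11903 - -582\right) - 30973}{\left(-3 - 828\right) - 5382} = \frac{\left(11903 + 582\right) - 30973}{\left(-3 - 828\right) - 5382} = \frac{12485 - 30973}{-831 - 5382} = - \frac{18488}{-6213} = \left(-18488\right) \left(- \frac{1}{6213}\right) = \frac{18488}{6213}$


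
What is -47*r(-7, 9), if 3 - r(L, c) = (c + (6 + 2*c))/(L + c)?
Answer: 1269/2 ≈ 634.50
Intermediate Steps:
r(L, c) = 3 - (6 + 3*c)/(L + c) (r(L, c) = 3 - (c + (6 + 2*c))/(L + c) = 3 - (6 + 3*c)/(L + c))
-47*r(-7, 9) = -141*(-2 - 7)/(-7 + 9) = -141*(-9)/2 = -47*(-27/2) = 1269/2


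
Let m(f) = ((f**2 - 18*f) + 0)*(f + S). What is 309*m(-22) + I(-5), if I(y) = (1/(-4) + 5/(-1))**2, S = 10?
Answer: -52208199/16 ≈ -3.2630e+6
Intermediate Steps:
m(f) = (10 + f)*(f**2 - 18*f) (m(f) = ((f**2 - 18*f) + 0)*(f + 10) = (f**2 - 18*f)*(10 + f) = (10 + f)*(f**2 - 18*f))
I(y) = 441/16 (I(y) = (1*(-1/4) + 5*(-1))**2 = (-1/4 - 5)**2 = (-21/4)**2 = 441/16)
309*m(-22) + I(-5) = 309*(-22*(-180 + (-22)**2 - 8*(-22))) + 441/16 = 309*(-22*(-180 + 484 + 176)) + 441/16 = 309*(-22*480) + 441/16 = 309*(-10560) + 441/16 = -3263040 + 441/16 = -52208199/16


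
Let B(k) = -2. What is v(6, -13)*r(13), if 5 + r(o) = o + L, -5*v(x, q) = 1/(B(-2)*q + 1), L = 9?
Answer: -17/135 ≈ -0.12593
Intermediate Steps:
v(x, q) = -1/(5*(1 - 2*q)) (v(x, q) = -1/(5*(-2*q + 1)) = -1/(5*(1 - 2*q)))
r(o) = 4 + o (r(o) = -5 + (o + 9) = -5 + (9 + o) = 4 + o)
v(6, -13)*r(13) = (1/(5*(-1 + 2*(-13))))*(4 + 13) = (1/(5*(-1 - 26)))*17 = ((⅕)/(-27))*17 = ((⅕)*(-1/27))*17 = -1/135*17 = -17/135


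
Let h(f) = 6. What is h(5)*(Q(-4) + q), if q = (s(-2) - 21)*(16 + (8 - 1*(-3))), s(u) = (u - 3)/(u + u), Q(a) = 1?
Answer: -6387/2 ≈ -3193.5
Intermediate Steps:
s(u) = (-3 + u)/(2*u) (s(u) = (-3 + u)/((2*u)) = (-3 + u)*(1/(2*u)) = (-3 + u)/(2*u))
q = -2133/4 (q = ((½)*(-3 - 2)/(-2) - 21)*(16 + (8 - 1*(-3))) = ((½)*(-½)*(-5) - 21)*(16 + (8 + 3)) = (5/4 - 21)*(16 + 11) = -79/4*27 = -2133/4 ≈ -533.25)
h(5)*(Q(-4) + q) = 6*(1 - 2133/4) = 6*(-2129/4) = -6387/2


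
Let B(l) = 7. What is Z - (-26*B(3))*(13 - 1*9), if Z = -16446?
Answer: -15718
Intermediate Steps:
Z - (-26*B(3))*(13 - 1*9) = -16446 - (-26*7)*(13 - 1*9) = -16446 - (-182)*(13 - 9) = -16446 - (-182)*4 = -16446 - 1*(-728) = -16446 + 728 = -15718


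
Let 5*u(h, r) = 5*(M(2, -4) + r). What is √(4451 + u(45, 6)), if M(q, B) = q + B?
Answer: 9*√55 ≈ 66.746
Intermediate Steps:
M(q, B) = B + q
u(h, r) = -2 + r (u(h, r) = (5*((-4 + 2) + r))/5 = (5*(-2 + r))/5 = (-10 + 5*r)/5 = -2 + r)
√(4451 + u(45, 6)) = √(4451 + (-2 + 6)) = √(4451 + 4) = √4455 = 9*√55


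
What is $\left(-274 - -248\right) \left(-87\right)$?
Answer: $2262$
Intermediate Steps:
$\left(-274 - -248\right) \left(-87\right) = \left(-274 + 248\right) \left(-87\right) = \left(-26\right) \left(-87\right) = 2262$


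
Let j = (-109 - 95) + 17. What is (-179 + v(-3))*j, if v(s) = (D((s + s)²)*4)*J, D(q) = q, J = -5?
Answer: 168113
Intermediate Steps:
j = -187 (j = -204 + 17 = -187)
v(s) = -80*s² (v(s) = ((s + s)²*4)*(-5) = ((2*s)²*4)*(-5) = ((4*s²)*4)*(-5) = (16*s²)*(-5) = -80*s²)
(-179 + v(-3))*j = (-179 - 80*(-3)²)*(-187) = (-179 - 80*9)*(-187) = (-179 - 720)*(-187) = -899*(-187) = 168113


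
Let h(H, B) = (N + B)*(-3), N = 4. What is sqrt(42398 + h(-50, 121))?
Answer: sqrt(42023) ≈ 205.00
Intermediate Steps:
h(H, B) = -12 - 3*B (h(H, B) = (4 + B)*(-3) = -12 - 3*B)
sqrt(42398 + h(-50, 121)) = sqrt(42398 + (-12 - 3*121)) = sqrt(42398 + (-12 - 363)) = sqrt(42398 - 375) = sqrt(42023)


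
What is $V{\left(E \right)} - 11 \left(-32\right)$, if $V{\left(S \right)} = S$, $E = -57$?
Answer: $295$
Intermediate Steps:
$V{\left(E \right)} - 11 \left(-32\right) = -57 - 11 \left(-32\right) = -57 - -352 = -57 + 352 = 295$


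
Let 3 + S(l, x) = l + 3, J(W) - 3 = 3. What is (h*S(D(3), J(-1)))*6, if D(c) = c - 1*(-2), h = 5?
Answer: 150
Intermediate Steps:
J(W) = 6 (J(W) = 3 + 3 = 6)
D(c) = 2 + c (D(c) = c + 2 = 2 + c)
S(l, x) = l (S(l, x) = -3 + (l + 3) = -3 + (3 + l) = l)
(h*S(D(3), J(-1)))*6 = (5*(2 + 3))*6 = (5*5)*6 = 25*6 = 150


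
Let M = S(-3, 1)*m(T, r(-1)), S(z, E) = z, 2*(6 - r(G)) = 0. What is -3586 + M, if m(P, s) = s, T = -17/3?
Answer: -3604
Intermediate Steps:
r(G) = 6 (r(G) = 6 - ½*0 = 6 + 0 = 6)
T = -17/3 (T = -17*⅓ = -17/3 ≈ -5.6667)
M = -18 (M = -3*6 = -18)
-3586 + M = -3586 - 18 = -3604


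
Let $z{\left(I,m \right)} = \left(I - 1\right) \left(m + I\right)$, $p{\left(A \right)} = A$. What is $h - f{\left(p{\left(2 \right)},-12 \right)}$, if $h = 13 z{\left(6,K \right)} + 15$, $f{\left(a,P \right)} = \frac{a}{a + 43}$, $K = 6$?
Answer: $\frac{35773}{45} \approx 794.96$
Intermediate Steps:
$f{\left(a,P \right)} = \frac{a}{43 + a}$
$z{\left(I,m \right)} = \left(-1 + I\right) \left(I + m\right)$
$h = 795$ ($h = 13 \left(6^{2} - 6 - 6 + 6 \cdot 6\right) + 15 = 13 \left(36 - 6 - 6 + 36\right) + 15 = 13 \cdot 60 + 15 = 780 + 15 = 795$)
$h - f{\left(p{\left(2 \right)},-12 \right)} = 795 - \frac{2}{43 + 2} = 795 - \frac{2}{45} = \frac{35773}{45}$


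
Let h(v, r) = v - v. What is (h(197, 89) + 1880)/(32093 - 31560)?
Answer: 1880/533 ≈ 3.5272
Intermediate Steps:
h(v, r) = 0
(h(197, 89) + 1880)/(32093 - 31560) = (0 + 1880)/(32093 - 31560) = 1880/533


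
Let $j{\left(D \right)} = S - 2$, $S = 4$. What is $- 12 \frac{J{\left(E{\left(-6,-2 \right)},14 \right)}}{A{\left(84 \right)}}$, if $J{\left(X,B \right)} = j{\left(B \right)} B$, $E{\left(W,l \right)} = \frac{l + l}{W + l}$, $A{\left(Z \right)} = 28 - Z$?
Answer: $6$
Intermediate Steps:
$j{\left(D \right)} = 2$ ($j{\left(D \right)} = 4 - 2 = 2$)
$E{\left(W,l \right)} = \frac{2 l}{W + l}$
$J{\left(X,B \right)} = 2 B$
$- 12 \frac{J{\left(E{\left(-6,-2 \right)},14 \right)}}{A{\left(84 \right)}} = - 12 \frac{2 \cdot 14}{28 - 84} = - 12 \frac{28}{28 - 84} = - 12 \frac{28}{-56} = - 12 \cdot 28 \left(- \frac{1}{56}\right) = \left(-12\right) \left(- \frac{1}{2}\right) = 6$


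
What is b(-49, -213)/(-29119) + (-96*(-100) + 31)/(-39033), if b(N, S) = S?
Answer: -272131060/1136601927 ≈ -0.23943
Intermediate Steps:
b(-49, -213)/(-29119) + (-96*(-100) + 31)/(-39033) = -213/(-29119) + (-96*(-100) + 31)/(-39033) = -213*(-1/29119) + (9600 + 31)*(-1/39033) = 213/29119 + 9631*(-1/39033) = 213/29119 - 9631/39033 = -272131060/1136601927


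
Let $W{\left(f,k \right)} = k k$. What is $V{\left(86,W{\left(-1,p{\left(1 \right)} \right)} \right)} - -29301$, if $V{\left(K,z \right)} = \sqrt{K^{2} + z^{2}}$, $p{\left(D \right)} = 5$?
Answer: $29301 + \sqrt{8021} \approx 29391.0$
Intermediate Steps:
$W{\left(f,k \right)} = k^{2}$
$V{\left(86,W{\left(-1,p{\left(1 \right)} \right)} \right)} - -29301 = \sqrt{86^{2} + \left(5^{2}\right)^{2}} - -29301 = \sqrt{7396 + 25^{2}} + 29301 = \sqrt{7396 + 625} + 29301 = \sqrt{8021} + 29301 = 29301 + \sqrt{8021}$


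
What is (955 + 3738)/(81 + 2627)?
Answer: 4693/2708 ≈ 1.7330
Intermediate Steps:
(955 + 3738)/(81 + 2627) = 4693/2708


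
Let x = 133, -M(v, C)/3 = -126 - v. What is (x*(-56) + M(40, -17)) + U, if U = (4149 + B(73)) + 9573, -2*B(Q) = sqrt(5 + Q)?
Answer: 6772 - sqrt(78)/2 ≈ 6767.6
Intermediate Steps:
B(Q) = -sqrt(5 + Q)/2
M(v, C) = 378 + 3*v (M(v, C) = -3*(-126 - v) = 378 + 3*v)
U = 13722 - sqrt(78)/2 (U = (4149 - sqrt(5 + 73)/2) + 9573 = (4149 - sqrt(78)/2) + 9573 = 13722 - sqrt(78)/2 ≈ 13718.)
(x*(-56) + M(40, -17)) + U = (133*(-56) + (378 + 3*40)) + (13722 - sqrt(78)/2) = (-7448 + (378 + 120)) + (13722 - sqrt(78)/2) = (-7448 + 498) + (13722 - sqrt(78)/2) = -6950 + (13722 - sqrt(78)/2) = 6772 - sqrt(78)/2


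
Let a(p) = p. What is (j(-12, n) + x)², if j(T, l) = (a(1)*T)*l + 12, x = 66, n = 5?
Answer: 324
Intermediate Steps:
j(T, l) = 12 + T*l (j(T, l) = (1*T)*l + 12 = T*l + 12 = 12 + T*l)
(j(-12, n) + x)² = ((12 - 12*5) + 66)² = ((12 - 60) + 66)² = (-48 + 66)² = 18² = 324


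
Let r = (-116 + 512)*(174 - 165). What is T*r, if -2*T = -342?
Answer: 609444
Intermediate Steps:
T = 171 (T = -½*(-342) = 171)
r = 3564 (r = 396*9 = 3564)
T*r = 171*3564 = 609444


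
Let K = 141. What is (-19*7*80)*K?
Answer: -1500240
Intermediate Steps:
(-19*7*80)*K = (-19*7*80)*141 = -133*80*141 = -10640*141 = -1500240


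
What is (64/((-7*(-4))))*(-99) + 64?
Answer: -1136/7 ≈ -162.29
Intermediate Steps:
(64/((-7*(-4))))*(-99) + 64 = (64/28)*(-99) + 64 = (64*(1/28))*(-99) + 64 = (16/7)*(-99) + 64 = -1584/7 + 64 = -1136/7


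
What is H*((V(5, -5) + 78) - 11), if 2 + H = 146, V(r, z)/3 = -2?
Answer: 8784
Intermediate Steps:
V(r, z) = -6 (V(r, z) = 3*(-2) = -6)
H = 144 (H = -2 + 146 = 144)
H*((V(5, -5) + 78) - 11) = 144*((-6 + 78) - 11) = 144*(72 - 11) = 144*61 = 8784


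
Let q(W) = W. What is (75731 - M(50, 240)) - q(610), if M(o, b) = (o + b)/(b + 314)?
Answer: 20808372/277 ≈ 75121.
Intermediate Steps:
M(o, b) = (b + o)/(314 + b)
(75731 - M(50, 240)) - q(610) = (75731 - (240 + 50)/(314 + 240)) - 1*610 = (75731 - 290/554) - 610 = (75731 - 1*145/277) - 610 = (75731 - 145/277) - 610 = 20977342/277 - 610 = 20808372/277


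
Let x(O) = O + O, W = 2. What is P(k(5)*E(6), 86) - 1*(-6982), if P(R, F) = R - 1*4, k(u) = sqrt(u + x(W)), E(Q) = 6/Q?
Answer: 6981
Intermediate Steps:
x(O) = 2*O
k(u) = sqrt(4 + u) (k(u) = sqrt(u + 2*2) = sqrt(u + 4) = sqrt(4 + u))
P(R, F) = -4 + R (P(R, F) = R - 4 = -4 + R)
P(k(5)*E(6), 86) - 1*(-6982) = (-4 + sqrt(4 + 5)*(6/6)) - 1*(-6982) = (-4 + sqrt(9)*(6*(1/6))) + 6982 = (-4 + 3*1) + 6982 = (-4 + 3) + 6982 = -1 + 6982 = 6981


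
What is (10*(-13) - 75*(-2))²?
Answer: 400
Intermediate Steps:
(10*(-13) - 75*(-2))² = (-130 + 150)² = 20² = 400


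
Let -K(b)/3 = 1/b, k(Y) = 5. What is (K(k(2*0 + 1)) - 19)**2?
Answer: 9604/25 ≈ 384.16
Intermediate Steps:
K(b) = -3/b
(K(k(2*0 + 1)) - 19)**2 = (-3/5 - 19)**2 = (-98/5)**2 = 9604/25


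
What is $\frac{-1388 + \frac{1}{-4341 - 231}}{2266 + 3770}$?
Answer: $- \frac{6345937}{27596592} \approx -0.22995$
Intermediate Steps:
$\frac{-1388 + \frac{1}{-4341 - 231}}{2266 + 3770} = \frac{-1388 + \frac{1}{-4572}}{6036} = \left(-1388 - \frac{1}{4572}\right) \frac{1}{6036} = \left(- \frac{6345937}{4572}\right) \frac{1}{6036} = - \frac{6345937}{27596592}$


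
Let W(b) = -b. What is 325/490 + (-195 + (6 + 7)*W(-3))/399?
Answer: 507/1862 ≈ 0.27229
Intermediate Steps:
325/490 + (-195 + (6 + 7)*W(-3))/399 = 325/490 + (-195 + (6 + 7)*(-1*(-3)))/399 = 325*(1/490) + (-195 + 13*3)*(1/399) = 65/98 + (-195 + 39)*(1/399) = 65/98 - 156*1/399 = 65/98 - 52/133 = 507/1862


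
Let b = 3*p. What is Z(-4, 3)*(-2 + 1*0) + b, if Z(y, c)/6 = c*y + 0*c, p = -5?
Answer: 129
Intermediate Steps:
b = -15 (b = 3*(-5) = -15)
Z(y, c) = 6*c*y (Z(y, c) = 6*(c*y + 0*c) = 6*(c*y + 0) = 6*(c*y) = 6*c*y)
Z(-4, 3)*(-2 + 1*0) + b = (6*3*(-4))*(-2 + 1*0) - 15 = -72*(-2 + 0) - 15 = -72*(-2) - 15 = 144 - 15 = 129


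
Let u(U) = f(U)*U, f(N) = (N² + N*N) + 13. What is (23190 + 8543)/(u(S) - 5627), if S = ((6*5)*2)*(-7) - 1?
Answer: -31733/149248022 ≈ -0.00021262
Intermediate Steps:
f(N) = 13 + 2*N² (f(N) = (N² + N²) + 13 = 2*N² + 13 = 13 + 2*N²)
S = -421 (S = (30*2)*(-7) - 1 = 60*(-7) - 1 = -420 - 1 = -421)
u(U) = U*(13 + 2*U²) (u(U) = (13 + 2*U²)*U = U*(13 + 2*U²))
(23190 + 8543)/(u(S) - 5627) = (23190 + 8543)/(-421*(13 + 2*(-421)²) - 5627) = 31733/(-421*(13 + 2*177241) - 5627) = 31733/(-421*(13 + 354482) - 5627) = 31733/(-421*354495 - 5627) = 31733/(-149242395 - 5627) = 31733/(-149248022) = 31733*(-1/149248022) = -31733/149248022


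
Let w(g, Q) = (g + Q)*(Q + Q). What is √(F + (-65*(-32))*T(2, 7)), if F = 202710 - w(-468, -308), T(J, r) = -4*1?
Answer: 3*I*√31514 ≈ 532.57*I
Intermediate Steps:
T(J, r) = -4
w(g, Q) = 2*Q*(Q + g) (w(g, Q) = (Q + g)*(2*Q) = 2*Q*(Q + g))
F = -275306 (F = 202710 - 2*(-308)*(-308 - 468) = 202710 - 2*(-308)*(-776) = 202710 - 1*478016 = 202710 - 478016 = -275306)
√(F + (-65*(-32))*T(2, 7)) = √(-275306 - 65*(-32)*(-4)) = √(-275306 + 2080*(-4)) = √(-275306 - 8320) = √(-283626) = 3*I*√31514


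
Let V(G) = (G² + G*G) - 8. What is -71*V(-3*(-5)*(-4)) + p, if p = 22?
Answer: -510610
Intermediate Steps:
V(G) = -8 + 2*G² (V(G) = (G² + G²) - 8 = 2*G² - 8 = -8 + 2*G²)
-71*V(-3*(-5)*(-4)) + p = -71*(-8 + 2*(-3*(-5)*(-4))²) + 22 = -71*(-8 + 2*(15*(-4))²) + 22 = -71*(-8 + 2*(-60)²) + 22 = -71*(-8 + 2*3600) + 22 = -71*(-8 + 7200) + 22 = -71*7192 + 22 = -510632 + 22 = -510610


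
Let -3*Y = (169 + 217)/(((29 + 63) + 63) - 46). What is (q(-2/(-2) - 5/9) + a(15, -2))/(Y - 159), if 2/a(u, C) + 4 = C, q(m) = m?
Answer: -109/157137 ≈ -0.00069366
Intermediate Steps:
a(u, C) = 2/(-4 + C)
Y = -386/327 (Y = -(169 + 217)/(3*(((29 + 63) + 63) - 46)) = -386/(3*((92 + 63) - 46)) = -386/(3*(155 - 46)) = -386/(3*109) = -⅓*386/109 = -386/327 ≈ -1.1804)
(q(-2/(-2) - 5/9) + a(15, -2))/(Y - 159) = ((-2/(-2) - 5/9) + 2/(-4 - 2))/(-386/327 - 159) = ((-2*(-½) - 5*⅑) + 2/(-6))/(-52379/327) = ((1 - 5/9) + 2*(-⅙))*(-327/52379) = (4/9 - ⅓)*(-327/52379) = (⅑)*(-327/52379) = -109/157137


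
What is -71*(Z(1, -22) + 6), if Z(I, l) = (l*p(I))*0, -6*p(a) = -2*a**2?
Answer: -426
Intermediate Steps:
p(a) = a**2/3 (p(a) = -(-1)*a**2/3 = a**2/3)
Z(I, l) = 0 (Z(I, l) = (l*(I**2/3))*0 = (l*I**2/3)*0 = 0)
-71*(Z(1, -22) + 6) = -71*(0 + 6) = -71*6 = -426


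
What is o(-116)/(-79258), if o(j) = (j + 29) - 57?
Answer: 72/39629 ≈ 0.0018169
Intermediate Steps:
o(j) = -28 + j (o(j) = (29 + j) - 57 = -28 + j)
o(-116)/(-79258) = (-28 - 116)/(-79258) = -144*(-1/79258) = 72/39629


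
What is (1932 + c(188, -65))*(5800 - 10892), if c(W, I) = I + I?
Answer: -9175784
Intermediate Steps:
c(W, I) = 2*I
(1932 + c(188, -65))*(5800 - 10892) = (1932 + 2*(-65))*(5800 - 10892) = (1932 - 130)*(-5092) = 1802*(-5092) = -9175784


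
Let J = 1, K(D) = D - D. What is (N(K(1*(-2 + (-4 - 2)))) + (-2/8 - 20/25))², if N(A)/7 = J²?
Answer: 14161/400 ≈ 35.402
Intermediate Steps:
K(D) = 0
N(A) = 7 (N(A) = 7*1² = 7*1 = 7)
(N(K(1*(-2 + (-4 - 2)))) + (-2/8 - 20/25))² = (7 + (-2/8 - 20/25))² = (7 + (-2*⅛ - 20*1/25))² = (7 + (-¼ - ⅘))² = (7 - 21/20)² = (119/20)² = 14161/400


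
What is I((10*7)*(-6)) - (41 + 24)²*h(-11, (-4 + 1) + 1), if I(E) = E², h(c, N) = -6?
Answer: 201750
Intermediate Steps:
I((10*7)*(-6)) - (41 + 24)²*h(-11, (-4 + 1) + 1) = ((10*7)*(-6))² - (41 + 24)²*(-6) = (70*(-6))² - 65²*(-6) = (-420)² - 4225*(-6) = 176400 - 1*(-25350) = 176400 + 25350 = 201750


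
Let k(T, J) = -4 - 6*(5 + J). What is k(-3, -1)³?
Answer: -21952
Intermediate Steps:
k(T, J) = -34 - 6*J (k(T, J) = -4 - (30 + 6*J) = -4 + (-30 - 6*J) = -34 - 6*J)
k(-3, -1)³ = (-34 - 6*(-1))³ = (-34 + 6)³ = (-28)³ = -21952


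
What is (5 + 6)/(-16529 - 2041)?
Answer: -11/18570 ≈ -0.00059235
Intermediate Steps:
(5 + 6)/(-16529 - 2041) = 11/(-18570) = -1/18570*11 = -11/18570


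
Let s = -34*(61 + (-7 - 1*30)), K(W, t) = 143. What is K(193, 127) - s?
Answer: 959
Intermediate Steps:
s = -816 (s = -34*(61 + (-7 - 30)) = -34*(61 - 37) = -34*24 = -816)
K(193, 127) - s = 143 - 1*(-816) = 143 + 816 = 959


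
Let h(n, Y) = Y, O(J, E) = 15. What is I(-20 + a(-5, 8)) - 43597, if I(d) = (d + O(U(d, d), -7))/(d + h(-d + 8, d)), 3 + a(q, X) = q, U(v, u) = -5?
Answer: -2441419/56 ≈ -43597.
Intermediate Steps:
a(q, X) = -3 + q
I(d) = (15 + d)/(2*d) (I(d) = (d + 15)/(d + d) = (15 + d)/((2*d)) = (15 + d)*(1/(2*d)) = (15 + d)/(2*d))
I(-20 + a(-5, 8)) - 43597 = (15 + (-20 + (-3 - 5)))/(2*(-20 + (-3 - 5))) - 43597 = (15 + (-20 - 8))/(2*(-20 - 8)) - 43597 = (½)*(15 - 28)/(-28) - 43597 = (½)*(-1/28)*(-13) - 43597 = 13/56 - 43597 = -2441419/56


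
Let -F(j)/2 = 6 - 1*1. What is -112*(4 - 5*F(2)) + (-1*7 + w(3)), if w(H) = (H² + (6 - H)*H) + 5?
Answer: -6032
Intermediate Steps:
F(j) = -10 (F(j) = -2*(6 - 1*1) = -2*(6 - 1) = -2*5 = -10)
w(H) = 5 + H² + H*(6 - H) (w(H) = (H² + H*(6 - H)) + 5 = 5 + H² + H*(6 - H))
-112*(4 - 5*F(2)) + (-1*7 + w(3)) = -112*(4 - 5*(-10)) + (-1*7 + (5 + 6*3)) = -112*(4 + 50) + (-7 + (5 + 18)) = -112*54 + (-7 + 23) = -6048 + 16 = -6032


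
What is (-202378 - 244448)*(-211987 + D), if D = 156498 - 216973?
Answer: 121743105612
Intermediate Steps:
D = -60475
(-202378 - 244448)*(-211987 + D) = (-202378 - 244448)*(-211987 - 60475) = -446826*(-272462) = 121743105612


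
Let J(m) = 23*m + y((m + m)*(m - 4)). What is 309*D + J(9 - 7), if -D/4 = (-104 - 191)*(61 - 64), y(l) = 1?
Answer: -1093813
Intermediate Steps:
D = -3540 (D = -4*(-104 - 191)*(61 - 64) = -(-1180)*(-3) = -4*885 = -3540)
J(m) = 1 + 23*m (J(m) = 23*m + 1 = 1 + 23*m)
309*D + J(9 - 7) = 309*(-3540) + (1 + 23*(9 - 7)) = -1093860 + (1 + 23*2) = -1093860 + (1 + 46) = -1093860 + 47 = -1093813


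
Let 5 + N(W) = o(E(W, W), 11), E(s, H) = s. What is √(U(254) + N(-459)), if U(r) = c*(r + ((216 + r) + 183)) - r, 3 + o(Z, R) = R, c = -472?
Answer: 3*I*√47595 ≈ 654.49*I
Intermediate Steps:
o(Z, R) = -3 + R
U(r) = -188328 - 945*r (U(r) = -472*(r + ((216 + r) + 183)) - r = -472*(r + (399 + r)) - r = -472*(399 + 2*r) - r = (-188328 - 944*r) - r = -188328 - 945*r)
N(W) = 3 (N(W) = -5 + (-3 + 11) = -5 + 8 = 3)
√(U(254) + N(-459)) = √((-188328 - 945*254) + 3) = √((-188328 - 240030) + 3) = √(-428358 + 3) = √(-428355) = 3*I*√47595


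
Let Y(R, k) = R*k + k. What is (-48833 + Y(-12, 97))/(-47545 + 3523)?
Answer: 24950/22011 ≈ 1.1335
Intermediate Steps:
Y(R, k) = k + R*k
(-48833 + Y(-12, 97))/(-47545 + 3523) = (-48833 + 97*(1 - 12))/(-47545 + 3523) = (-48833 + 97*(-11))/(-44022) = (-48833 - 1067)*(-1/44022) = -49900*(-1/44022) = 24950/22011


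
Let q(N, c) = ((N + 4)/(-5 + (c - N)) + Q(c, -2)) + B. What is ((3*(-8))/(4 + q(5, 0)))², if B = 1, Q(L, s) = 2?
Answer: 57600/3721 ≈ 15.480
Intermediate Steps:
q(N, c) = 3 + (4 + N)/(-5 + c - N) (q(N, c) = ((N + 4)/(-5 + (c - N)) + 2) + 1 = ((4 + N)/(-5 + c - N) + 2) + 1 = (2 + (4 + N)/(-5 + c - N)) + 1 = 3 + (4 + N)/(-5 + c - N))
((3*(-8))/(4 + q(5, 0)))² = ((3*(-8))/(4 + (11 - 3*0 + 2*5)/(5 + 5 - 1*0)))² = (-24/(4 + (11 + 0 + 10)/(5 + 5 + 0)))² = (-24/(4 + 21/10))² = (-24/61/10)² = (-24*10/61)² = (-240/61)² = 57600/3721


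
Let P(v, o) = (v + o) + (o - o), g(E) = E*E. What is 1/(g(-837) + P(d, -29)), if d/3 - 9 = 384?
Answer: 1/701719 ≈ 1.4251e-6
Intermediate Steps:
g(E) = E²
d = 1179 (d = 27 + 3*384 = 27 + 1152 = 1179)
P(v, o) = o + v (P(v, o) = (o + v) + 0 = o + v)
1/(g(-837) + P(d, -29)) = 1/((-837)² + (-29 + 1179)) = 1/(700569 + 1150) = 1/701719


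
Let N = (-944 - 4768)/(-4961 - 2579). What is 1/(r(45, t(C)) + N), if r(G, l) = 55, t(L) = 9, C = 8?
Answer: 1885/105103 ≈ 0.017935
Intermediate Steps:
N = 1428/1885 (N = -5712/(-7540) = -5712*(-1/7540) = 1428/1885 ≈ 0.75756)
1/(r(45, t(C)) + N) = 1/(55 + 1428/1885) = 1/(105103/1885) = 1885/105103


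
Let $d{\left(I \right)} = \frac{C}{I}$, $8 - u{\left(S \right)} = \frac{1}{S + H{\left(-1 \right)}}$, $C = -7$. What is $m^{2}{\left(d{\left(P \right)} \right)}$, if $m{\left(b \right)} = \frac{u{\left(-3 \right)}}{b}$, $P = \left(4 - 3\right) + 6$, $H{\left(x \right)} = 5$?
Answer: $\frac{225}{4} \approx 56.25$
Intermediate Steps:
$P = 7$ ($P = 1 + 6 = 7$)
$u{\left(S \right)} = 8 - \frac{1}{5 + S}$ ($u{\left(S \right)} = 8 - \frac{1}{S + 5} = 8 - \frac{1}{5 + S}$)
$d{\left(I \right)} = - \frac{7}{I}$
$m{\left(b \right)} = \frac{15}{2 b}$ ($m{\left(b \right)} = \frac{\frac{1}{5 - 3} \left(39 + 8 \left(-3\right)\right)}{b} = \frac{\frac{1}{2} \left(39 - 24\right)}{b} = \frac{\frac{1}{2} \cdot 15}{b} = \frac{15}{2 b}$)
$m^{2}{\left(d{\left(P \right)} \right)} = \left(\frac{15}{2 \left(- \frac{7}{7}\right)}\right)^{2} = \left(\frac{15}{2 \left(\left(-7\right) \frac{1}{7}\right)}\right)^{2} = \left(\frac{15}{2 \left(-1\right)}\right)^{2} = \left(\frac{15}{2} \left(-1\right)\right)^{2} = \left(- \frac{15}{2}\right)^{2} = \frac{225}{4}$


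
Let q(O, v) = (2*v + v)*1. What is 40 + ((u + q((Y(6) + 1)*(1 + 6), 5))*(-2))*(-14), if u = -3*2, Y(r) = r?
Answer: 292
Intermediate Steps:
u = -6
q(O, v) = 3*v (q(O, v) = (3*v)*1 = 3*v)
40 + ((u + q((Y(6) + 1)*(1 + 6), 5))*(-2))*(-14) = 40 + ((-6 + 3*5)*(-2))*(-14) = 40 + ((-6 + 15)*(-2))*(-14) = 40 + (9*(-2))*(-14) = 40 - 18*(-14) = 40 + 252 = 292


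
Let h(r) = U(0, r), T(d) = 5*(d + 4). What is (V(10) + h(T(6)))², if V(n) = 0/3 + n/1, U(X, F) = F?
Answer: 3600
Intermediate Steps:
T(d) = 20 + 5*d (T(d) = 5*(4 + d) = 20 + 5*d)
V(n) = n (V(n) = 0*(⅓) + n*1 = 0 + n = n)
h(r) = r
(V(10) + h(T(6)))² = (10 + (20 + 5*6))² = (10 + (20 + 30))² = (10 + 50)² = 60² = 3600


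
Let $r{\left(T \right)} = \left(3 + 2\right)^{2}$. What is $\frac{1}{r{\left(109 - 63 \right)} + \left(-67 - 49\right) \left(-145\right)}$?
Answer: $\frac{1}{16845} \approx 5.9365 \cdot 10^{-5}$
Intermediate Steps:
$r{\left(T \right)} = 25$ ($r{\left(T \right)} = 5^{2} = 25$)
$\frac{1}{r{\left(109 - 63 \right)} + \left(-67 - 49\right) \left(-145\right)} = \frac{1}{25 + \left(-67 - 49\right) \left(-145\right)} = \frac{1}{25 - -16820} = \frac{1}{25 + 16820} = \frac{1}{16845}$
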